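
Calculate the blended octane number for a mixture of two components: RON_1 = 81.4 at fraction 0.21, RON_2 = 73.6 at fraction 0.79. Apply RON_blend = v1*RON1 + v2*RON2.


Linear blending: RON_blend = sum(vi * RONi)
Contribution 1: 0.21 * 81.4 = 17.094
Contribution 2: 0.79 * 73.6 = 58.144
RON_blend = 17.094 + 58.144 = 75.238

75.238


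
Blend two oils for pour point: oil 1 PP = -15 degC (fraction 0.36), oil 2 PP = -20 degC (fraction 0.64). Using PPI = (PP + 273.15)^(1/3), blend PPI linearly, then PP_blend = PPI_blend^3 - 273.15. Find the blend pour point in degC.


PPI_1 = (-15 + 273.15)^(1/3) = 6.36733
PPI_2 = (-20 + 273.15)^(1/3) = 6.325953
PPI_blend = 0.36 * 6.36733 + 0.64 * 6.325953 = 6.340849
PP_blend = 6.340849^3 - 273.15 = 254.9425 - 273.15 = -18.21

-18.21 degC


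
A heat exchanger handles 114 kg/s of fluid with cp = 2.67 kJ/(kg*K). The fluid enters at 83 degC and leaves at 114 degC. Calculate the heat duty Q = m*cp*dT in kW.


Q = m_dot * cp * delta_T
delta_T = 114 - 83 = 31 K
Q = 114 * 2.67 * 31
= 304.38 * 31
= 9435.78 kW

9435.78 kW


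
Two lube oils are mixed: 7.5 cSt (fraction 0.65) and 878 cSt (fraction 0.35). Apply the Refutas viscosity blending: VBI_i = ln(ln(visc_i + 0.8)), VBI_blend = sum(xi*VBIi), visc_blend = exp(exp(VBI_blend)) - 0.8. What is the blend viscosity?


Refutas method: VBN_i = 14.534*ln(ln(visc_i + 0.8)) + 10.975, blended linearly by mass fraction; since VBN is linear in VBI_i = ln(ln(visc_i + 0.8)) and the fractions sum to 1, blend VBI directly: visc = exp(exp(VBI_blend)) - 0.8
VBI_1 = ln(ln(7.5 + 0.8)) = 0.749648
VBI_2 = ln(ln(878 + 0.8)) = 1.91376
VBI_blend = 0.65 * 0.749648 + 0.35 * 1.91376 = 1.15709
visc_blend = exp(exp(1.15709)) - 0.8 = 23.26

23.26 cSt


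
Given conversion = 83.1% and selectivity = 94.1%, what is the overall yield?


Overall yield = conversion (%) * selectivity (%) / 100
Conversion = 83.1%, Selectivity = 94.1%
Y = 83.1 * 94.1 / 100
= 78.1971 %

78.1971 %


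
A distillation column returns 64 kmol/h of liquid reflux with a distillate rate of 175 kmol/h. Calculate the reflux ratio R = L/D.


Reflux ratio definition: R = L / D (liquid returned / distillate withdrawn)
L = 64 kmol/h, D = 175 kmol/h
R = 64 / 175 = 0.3657

0.3657


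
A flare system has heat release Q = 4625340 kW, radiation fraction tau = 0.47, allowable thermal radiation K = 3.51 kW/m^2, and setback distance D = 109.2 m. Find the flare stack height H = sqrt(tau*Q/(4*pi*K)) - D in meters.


tau*Q/(4*pi*K) = 0.47 * 4625340 / (4 * pi * 3.51) = 49286.1
sqrt(49286.1) = 222.005
H = 222.005 - 109.2 = 112.8

112.8 m


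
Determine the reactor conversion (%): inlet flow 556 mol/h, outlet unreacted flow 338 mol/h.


X = (F_in - F_out) / F_in * 100
Moles reacted = 556 - 338 = 218
X = 218 / 556 * 100
= 0.3921 * 100
= 39.21 %

39.21 %


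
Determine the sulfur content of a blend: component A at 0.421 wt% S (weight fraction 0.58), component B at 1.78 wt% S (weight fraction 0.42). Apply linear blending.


Linear sulfur blending: S_blend = x1*S1 + x2*S2
Contribution 1: 0.58 * 0.421 = 0.24418 wt%
Contribution 2: 0.42 * 1.78 = 0.7476 wt%
S_blend = 0.24418 + 0.7476 = 0.99178

0.99178 wt%


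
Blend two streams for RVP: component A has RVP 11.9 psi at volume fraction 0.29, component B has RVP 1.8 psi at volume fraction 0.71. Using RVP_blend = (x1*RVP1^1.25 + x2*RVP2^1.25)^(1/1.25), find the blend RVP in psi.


Chevron index: RVP_blend = (sum xi*RVPi^1.25)^(1/1.25)
RVP^1.25 terms: 0.29 * 11.9^1.25 + 0.71 * 1.8^1.25 = 7.88991
RVP_blend = 7.88991^(1/1.25) = 5.220

5.220 psi


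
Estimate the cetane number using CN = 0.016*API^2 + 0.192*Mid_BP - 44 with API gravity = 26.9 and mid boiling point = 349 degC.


CN = 0.016 * 26.9^2 + 0.192 * 349 - 44
CN = 11.57776 + 67.008 - 44 = 34.58576

34.58576


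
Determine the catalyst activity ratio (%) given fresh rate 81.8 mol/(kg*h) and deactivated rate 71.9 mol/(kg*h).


Activity (%) = (rate_used / rate_fresh) * 100
rate_used = 71.9, rate_fresh = 81.8
= (71.9 / 81.8) * 100
= 0.8790 * 100 = 87.90

87.90 %


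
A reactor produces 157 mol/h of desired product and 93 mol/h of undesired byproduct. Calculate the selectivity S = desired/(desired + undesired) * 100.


Selectivity = desired / (desired + undesired) * 100
Total products = 157 + 93 = 250 mol/h
S = 157 / 250 * 100
= 0.6280 * 100
= 62.80 %

62.80 %


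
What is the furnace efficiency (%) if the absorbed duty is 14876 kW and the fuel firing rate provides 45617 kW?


Furnace efficiency = Q_absorbed / Q_fuel * 100
= 14876 / 45617 * 100 = 32.61

32.61 %


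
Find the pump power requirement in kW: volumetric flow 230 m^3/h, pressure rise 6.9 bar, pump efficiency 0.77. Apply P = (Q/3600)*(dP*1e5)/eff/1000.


Q = 230 / 3600 = 0.0638889 m^3/s
P = 0.0638889 * (6.9 * 1e5) / 0.77 / 1000 = 57.25

57.25 kW


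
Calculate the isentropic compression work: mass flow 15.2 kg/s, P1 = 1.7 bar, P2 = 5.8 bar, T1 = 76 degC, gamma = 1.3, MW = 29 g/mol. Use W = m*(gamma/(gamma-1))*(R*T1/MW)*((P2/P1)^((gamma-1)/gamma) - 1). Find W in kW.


Isentropic work: W = m*(gamma/(gamma-1))*(R*T1/MW)*((P2/P1)^((gamma-1)/gamma) - 1)
T1 = 76 + 273.15 = 349.15 K
Pressure ratio = 5.8 / 1.7 = 3.41176
Exponent = (1.3 - 1)/1.3 = 0.230769
(P2/P1)^exp - 1 = 3.41176^0.230769 - 1 = 0.327379
W = 15.2 * 1.3 / 0.3 * 8.314 * 349.15 / 29 * 0.327379 = 2158

2158 kW


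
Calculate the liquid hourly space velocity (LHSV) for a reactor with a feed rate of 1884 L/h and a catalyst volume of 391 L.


LHSV = volumetric feed rate / catalyst volume
= 1884 L/h / 391 L
= 4.818 h^-1

4.818 h^-1


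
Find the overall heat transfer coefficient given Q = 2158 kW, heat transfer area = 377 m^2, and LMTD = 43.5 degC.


From Q = U*A*LMTD, U = Q / (A * LMTD)
U = 2158 / (377 * 43.5) = 2158 / 16399.5 = 0.1316

0.1316 kW/(m^2*K)


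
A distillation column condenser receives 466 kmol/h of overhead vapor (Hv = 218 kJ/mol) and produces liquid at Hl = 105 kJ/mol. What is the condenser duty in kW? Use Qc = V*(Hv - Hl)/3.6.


Qc = 466 * (218 - 105) / 3.6 = 466 * 113 / 3.6 = 14630

14630 kW


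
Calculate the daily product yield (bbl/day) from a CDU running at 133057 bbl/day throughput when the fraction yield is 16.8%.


Crude throughput = 133057 bbl/day
Fraction yield = 16.8%
yield = throughput * fraction / 100
yield = 133057 * 16.8 / 100 = 22353.576

22353.576 bbl/day


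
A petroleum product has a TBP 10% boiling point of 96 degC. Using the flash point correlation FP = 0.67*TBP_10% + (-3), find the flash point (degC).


FP = 0.67 * 96 + (-3) = 61.32

61.32 degC


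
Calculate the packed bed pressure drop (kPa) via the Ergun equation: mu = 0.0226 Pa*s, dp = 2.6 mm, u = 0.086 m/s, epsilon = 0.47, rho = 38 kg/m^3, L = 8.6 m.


dp = 2.6 mm = 0.0026 m
Viscous term = 150*0.0226*0.086*(1-0.47)^2 / (0.0026^2*0.47^3) = 116684
Inertial term = 1.75*38*0.086^2*(1-0.47) / (0.0026*0.47^3) = 965.667
dP/L = 116684 + 965.667 = 117650 Pa/m
dP = 117650 * 8.6 / 1000 = 1012 kPa

1012 kPa


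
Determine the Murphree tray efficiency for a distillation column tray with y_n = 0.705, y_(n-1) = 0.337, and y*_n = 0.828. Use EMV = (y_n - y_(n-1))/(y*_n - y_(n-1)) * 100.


Murphree vapor efficiency: EMV = (y_n - y_(n-1)) / (y*_n - y_(n-1)) * 100
EMV = (0.705 - 0.337) / (0.828 - 0.337) * 100 = 0.368 / 0.491 * 100 = 74.95

74.95 %


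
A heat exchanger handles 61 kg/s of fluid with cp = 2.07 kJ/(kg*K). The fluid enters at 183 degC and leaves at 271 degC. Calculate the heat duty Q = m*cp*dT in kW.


Q = m_dot * cp * delta_T
delta_T = 271 - 183 = 88 K
Q = 61 * 2.07 * 88
= 126.27 * 88
= 11111.76 kW

11111.76 kW


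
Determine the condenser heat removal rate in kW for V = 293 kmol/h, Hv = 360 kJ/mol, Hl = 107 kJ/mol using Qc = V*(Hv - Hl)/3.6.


Qc = 293 * (360 - 107) / 3.6 = 293 * 253 / 3.6 = 20590

20590 kW


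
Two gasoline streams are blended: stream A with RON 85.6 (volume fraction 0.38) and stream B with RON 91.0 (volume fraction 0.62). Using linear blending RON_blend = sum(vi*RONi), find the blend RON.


Linear blending: RON_blend = sum(vi * RONi)
Contribution 1: 0.38 * 85.6 = 32.528
Contribution 2: 0.62 * 91.0 = 56.42
RON_blend = 32.528 + 56.42 = 88.948

88.948


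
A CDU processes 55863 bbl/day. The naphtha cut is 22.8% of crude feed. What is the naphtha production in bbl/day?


Crude throughput = 55863 bbl/day
Fraction yield = 22.8%
yield = throughput * fraction / 100
yield = 55863 * 22.8 / 100 = 12736.764

12736.764 bbl/day


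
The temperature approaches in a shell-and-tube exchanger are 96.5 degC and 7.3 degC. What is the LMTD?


LMTD = (dT1 - dT2) / ln(dT1/dT2)
= (96.5 - 7.3) / ln(96.5 / 7.3) = 89.2 / 2.58167 = 34.55

34.55 degC


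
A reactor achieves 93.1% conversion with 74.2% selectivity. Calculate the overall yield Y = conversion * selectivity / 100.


Overall yield = conversion (%) * selectivity (%) / 100
Conversion = 93.1%, Selectivity = 74.2%
Y = 93.1 * 74.2 / 100
= 69.0802 %

69.0802 %


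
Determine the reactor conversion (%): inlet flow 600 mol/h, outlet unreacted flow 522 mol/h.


X = (F_in - F_out) / F_in * 100
Moles reacted = 600 - 522 = 78
X = 78 / 600 * 100
= 0.1300 * 100
= 13.00 %

13.00 %


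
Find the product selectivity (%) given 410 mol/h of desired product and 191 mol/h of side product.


Selectivity = desired / (desired + undesired) * 100
Total products = 410 + 191 = 601 mol/h
S = 410 / 601 * 100
= 0.6822 * 100
= 68.22 %

68.22 %


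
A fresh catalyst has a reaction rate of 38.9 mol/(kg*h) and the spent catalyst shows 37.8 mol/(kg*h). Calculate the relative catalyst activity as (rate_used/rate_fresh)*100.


Activity (%) = (rate_used / rate_fresh) * 100
rate_used = 37.8, rate_fresh = 38.9
= (37.8 / 38.9) * 100
= 0.9717 * 100 = 97.17

97.17 %


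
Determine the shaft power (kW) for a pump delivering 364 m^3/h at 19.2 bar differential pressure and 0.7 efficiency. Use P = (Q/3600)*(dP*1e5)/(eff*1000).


Q = 364 / 3600 = 0.101111 m^3/s
P = 0.101111 * (19.2 * 1e5) / 0.7 / 1000 = 277.3

277.3 kW


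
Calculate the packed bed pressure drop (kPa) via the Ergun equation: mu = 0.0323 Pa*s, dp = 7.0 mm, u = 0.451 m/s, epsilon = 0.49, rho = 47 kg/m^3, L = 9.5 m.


dp = 7.0 mm = 0.007 m
Viscous term = 150*0.0323*0.451*(1-0.49)^2 / (0.007^2*0.49^3) = 98588.5
Inertial term = 1.75*47*0.451^2*(1-0.49) / (0.007*0.49^3) = 10360.3
dP/L = 98588.5 + 10360.3 = 108949 Pa/m
dP = 108949 * 9.5 / 1000 = 1035 kPa

1035 kPa


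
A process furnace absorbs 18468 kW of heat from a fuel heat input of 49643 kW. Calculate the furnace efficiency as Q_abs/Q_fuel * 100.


Furnace efficiency = Q_absorbed / Q_fuel * 100
= 18468 / 49643 * 100 = 37.20

37.20 %


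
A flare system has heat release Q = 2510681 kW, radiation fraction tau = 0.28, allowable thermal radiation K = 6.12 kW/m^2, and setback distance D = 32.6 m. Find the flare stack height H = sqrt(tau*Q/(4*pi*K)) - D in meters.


tau*Q/(4*pi*K) = 0.28 * 2510681 / (4 * pi * 6.12) = 9140.89
sqrt(9140.89) = 95.608
H = 95.608 - 32.6 = 63.01

63.01 m


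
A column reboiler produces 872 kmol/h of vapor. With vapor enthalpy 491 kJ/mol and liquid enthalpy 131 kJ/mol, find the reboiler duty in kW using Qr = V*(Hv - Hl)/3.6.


Qr = 872 * (491 - 131) / 3.6 = 872 * 360 / 3.6 = 87200

87200 kW


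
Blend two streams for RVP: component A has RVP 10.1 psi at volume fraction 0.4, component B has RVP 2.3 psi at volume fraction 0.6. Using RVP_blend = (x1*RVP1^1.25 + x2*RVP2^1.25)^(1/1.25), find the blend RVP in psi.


Chevron index: RVP_blend = (sum xi*RVPi^1.25)^(1/1.25)
RVP^1.25 terms: 0.4 * 10.1^1.25 + 0.6 * 2.3^1.25 = 8.9016
RVP_blend = 8.9016^(1/1.25) = 5.749

5.749 psi


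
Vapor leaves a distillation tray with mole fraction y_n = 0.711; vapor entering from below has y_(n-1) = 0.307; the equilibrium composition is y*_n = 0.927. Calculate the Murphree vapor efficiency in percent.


Murphree vapor efficiency: EMV = (y_n - y_(n-1)) / (y*_n - y_(n-1)) * 100
EMV = (0.711 - 0.307) / (0.927 - 0.307) * 100 = 0.404 / 0.62 * 100 = 65.16

65.16 %


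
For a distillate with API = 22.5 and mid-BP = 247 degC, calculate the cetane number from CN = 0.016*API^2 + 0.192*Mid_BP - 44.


CN = 0.016 * 22.5^2 + 0.192 * 247 - 44
CN = 8.1 + 47.424 - 44 = 11.524

11.524


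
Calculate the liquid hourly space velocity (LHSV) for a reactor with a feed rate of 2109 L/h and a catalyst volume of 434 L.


LHSV = volumetric feed rate / catalyst volume
= 2109 L/h / 434 L
= 4.859 h^-1

4.859 h^-1


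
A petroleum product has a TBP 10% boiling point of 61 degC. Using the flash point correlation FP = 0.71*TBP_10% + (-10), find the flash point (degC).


FP = 0.71 * 61 + (-10) = 33.31

33.31 degC


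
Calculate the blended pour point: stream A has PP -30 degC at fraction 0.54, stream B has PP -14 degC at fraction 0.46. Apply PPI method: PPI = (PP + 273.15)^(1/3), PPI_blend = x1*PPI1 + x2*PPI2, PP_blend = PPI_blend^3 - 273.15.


PPI_1 = (-30 + 273.15)^(1/3) = 6.241535
PPI_2 = (-14 + 273.15)^(1/3) = 6.375541
PPI_blend = 0.54 * 6.241535 + 0.46 * 6.375541 = 6.303178
PP_blend = 6.303178^3 - 273.15 = 250.4256 - 273.15 = -22.72

-22.72 degC


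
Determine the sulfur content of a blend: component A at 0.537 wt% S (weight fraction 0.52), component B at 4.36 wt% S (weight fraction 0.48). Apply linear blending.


Linear sulfur blending: S_blend = x1*S1 + x2*S2
Contribution 1: 0.52 * 0.537 = 0.27924 wt%
Contribution 2: 0.48 * 4.36 = 2.0928 wt%
S_blend = 0.27924 + 2.0928 = 2.37204

2.37204 wt%


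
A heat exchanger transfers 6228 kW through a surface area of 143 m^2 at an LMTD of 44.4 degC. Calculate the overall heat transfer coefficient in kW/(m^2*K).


From Q = U*A*LMTD, U = Q / (A * LMTD)
U = 6228 / (143 * 44.4) = 6228 / 6349.2 = 0.9809

0.9809 kW/(m^2*K)


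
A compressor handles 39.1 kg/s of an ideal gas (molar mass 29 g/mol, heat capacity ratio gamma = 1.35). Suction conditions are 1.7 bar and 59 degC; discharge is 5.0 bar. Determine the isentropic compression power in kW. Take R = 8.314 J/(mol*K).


Isentropic work: W = m*(gamma/(gamma-1))*(R*T1/MW)*((P2/P1)^((gamma-1)/gamma) - 1)
T1 = 59 + 273.15 = 332.15 K
Pressure ratio = 5.0 / 1.7 = 2.94118
Exponent = (1.35 - 1)/1.35 = 0.259259
(P2/P1)^exp - 1 = 2.94118^0.259259 - 1 = 0.322722
W = 39.1 * 1.35 / 0.35 * 8.314 * 332.15 / 29 * 0.322722 = 4635

4635 kW


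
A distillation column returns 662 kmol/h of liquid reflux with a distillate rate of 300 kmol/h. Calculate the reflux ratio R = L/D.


Reflux ratio definition: R = L / D (liquid returned / distillate withdrawn)
L = 662 kmol/h, D = 300 kmol/h
R = 662 / 300 = 2.207

2.207


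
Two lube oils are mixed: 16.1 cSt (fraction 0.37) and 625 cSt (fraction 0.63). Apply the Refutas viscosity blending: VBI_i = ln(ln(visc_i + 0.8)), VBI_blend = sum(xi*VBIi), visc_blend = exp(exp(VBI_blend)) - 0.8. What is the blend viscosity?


Refutas method: VBN_i = 14.534*ln(ln(visc_i + 0.8)) + 10.975, blended linearly by mass fraction; since VBN is linear in VBI_i = ln(ln(visc_i + 0.8)) and the fractions sum to 1, blend VBI directly: visc = exp(exp(VBI_blend)) - 0.8
VBI_1 = ln(ln(16.1 + 0.8)) = 1.03933
VBI_2 = ln(ln(625 + 0.8)) = 1.86238
VBI_blend = 0.37 * 1.03933 + 0.63 * 1.86238 = 1.55785
visc_blend = exp(exp(1.55785)) - 0.8 = 114.6

114.6 cSt


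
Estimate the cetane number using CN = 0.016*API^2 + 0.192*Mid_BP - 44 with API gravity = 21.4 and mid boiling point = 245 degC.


CN = 0.016 * 21.4^2 + 0.192 * 245 - 44
CN = 7.32736 + 47.04 - 44 = 10.36736

10.36736


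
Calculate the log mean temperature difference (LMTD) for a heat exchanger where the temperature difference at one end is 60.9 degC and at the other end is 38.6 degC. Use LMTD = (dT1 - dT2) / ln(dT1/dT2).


LMTD = (dT1 - dT2) / ln(dT1/dT2)
= (60.9 - 38.6) / ln(60.9 / 38.6) = 22.3 / 0.455981 = 48.91

48.91 degC


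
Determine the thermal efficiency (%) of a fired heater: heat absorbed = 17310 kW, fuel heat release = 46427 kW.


Furnace efficiency = Q_absorbed / Q_fuel * 100
= 17310 / 46427 * 100 = 37.28

37.28 %


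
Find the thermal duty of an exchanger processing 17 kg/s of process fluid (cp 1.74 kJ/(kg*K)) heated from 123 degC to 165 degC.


Q = m_dot * cp * delta_T
delta_T = 165 - 123 = 42 K
Q = 17 * 1.74 * 42
= 29.58 * 42
= 1242.36 kW

1242.36 kW


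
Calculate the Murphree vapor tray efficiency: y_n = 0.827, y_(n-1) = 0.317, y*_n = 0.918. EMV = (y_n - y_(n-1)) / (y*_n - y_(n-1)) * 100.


Murphree vapor efficiency: EMV = (y_n - y_(n-1)) / (y*_n - y_(n-1)) * 100
EMV = (0.827 - 0.317) / (0.918 - 0.317) * 100 = 0.51 / 0.601 * 100 = 84.86

84.86 %


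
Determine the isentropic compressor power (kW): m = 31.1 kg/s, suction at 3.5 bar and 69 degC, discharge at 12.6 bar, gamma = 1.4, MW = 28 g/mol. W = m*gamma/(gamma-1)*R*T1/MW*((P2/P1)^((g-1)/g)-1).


Isentropic work: W = m*(gamma/(gamma-1))*(R*T1/MW)*((P2/P1)^((gamma-1)/gamma) - 1)
T1 = 69 + 273.15 = 342.15 K
Pressure ratio = 12.6 / 3.5 = 3.6
Exponent = (1.4 - 1)/1.4 = 0.285714
(P2/P1)^exp - 1 = 3.6^0.285714 - 1 = 0.441927
W = 31.1 * 1.4 / 0.4 * 8.314 * 342.15 / 28 * 0.441927 = 4887

4887 kW


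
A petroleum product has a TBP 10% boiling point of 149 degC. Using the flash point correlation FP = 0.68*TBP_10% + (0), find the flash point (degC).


FP = 0.68 * 149 + (0) = 101.32

101.32 degC


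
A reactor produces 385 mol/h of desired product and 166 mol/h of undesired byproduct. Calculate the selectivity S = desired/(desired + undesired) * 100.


Selectivity = desired / (desired + undesired) * 100
Total products = 385 + 166 = 551 mol/h
S = 385 / 551 * 100
= 0.6987 * 100
= 69.87 %

69.87 %


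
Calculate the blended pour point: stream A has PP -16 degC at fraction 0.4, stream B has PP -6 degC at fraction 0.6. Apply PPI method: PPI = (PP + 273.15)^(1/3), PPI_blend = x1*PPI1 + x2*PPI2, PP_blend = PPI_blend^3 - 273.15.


PPI_1 = (-16 + 273.15)^(1/3) = 6.359098
PPI_2 = (-6 + 273.15)^(1/3) = 6.440482
PPI_blend = 0.4 * 6.359098 + 0.6 * 6.440482 = 6.407928
PP_blend = 6.407928^3 - 273.15 = 263.1194 - 273.15 = -10.03

-10.03 degC


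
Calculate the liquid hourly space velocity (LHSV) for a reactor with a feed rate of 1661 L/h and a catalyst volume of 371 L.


LHSV = volumetric feed rate / catalyst volume
= 1661 L/h / 371 L
= 4.477 h^-1

4.477 h^-1


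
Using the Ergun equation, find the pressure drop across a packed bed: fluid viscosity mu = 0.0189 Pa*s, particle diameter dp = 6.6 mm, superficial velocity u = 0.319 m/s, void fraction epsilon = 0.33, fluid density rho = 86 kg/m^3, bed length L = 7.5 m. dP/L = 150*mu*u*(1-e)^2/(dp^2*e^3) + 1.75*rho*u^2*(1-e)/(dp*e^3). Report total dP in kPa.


dp = 6.6 mm = 0.0066 m
Viscous term = 150*0.0189*0.319*(1-0.33)^2 / (0.0066^2*0.33^3) = 259337
Inertial term = 1.75*86*0.319^2*(1-0.33) / (0.0066*0.33^3) = 43262
dP/L = 259337 + 43262 = 302599 Pa/m
dP = 302599 * 7.5 / 1000 = 2269 kPa

2269 kPa


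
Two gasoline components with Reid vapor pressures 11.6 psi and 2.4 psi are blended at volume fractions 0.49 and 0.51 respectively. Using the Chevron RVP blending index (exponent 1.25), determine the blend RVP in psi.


Chevron index: RVP_blend = (sum xi*RVPi^1.25)^(1/1.25)
RVP^1.25 terms: 0.49 * 11.6^1.25 + 0.51 * 2.4^1.25 = 12.0133
RVP_blend = 12.0133^(1/1.25) = 7.307

7.307 psi


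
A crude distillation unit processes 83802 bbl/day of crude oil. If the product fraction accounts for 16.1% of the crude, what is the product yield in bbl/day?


Crude throughput = 83802 bbl/day
Fraction yield = 16.1%
yield = throughput * fraction / 100
yield = 83802 * 16.1 / 100 = 13492.122

13492.122 bbl/day


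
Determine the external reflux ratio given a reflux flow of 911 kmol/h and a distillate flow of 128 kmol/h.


Reflux ratio definition: R = L / D (liquid returned / distillate withdrawn)
L = 911 kmol/h, D = 128 kmol/h
R = 911 / 128 = 7.117

7.117


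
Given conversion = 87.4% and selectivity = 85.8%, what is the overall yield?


Overall yield = conversion (%) * selectivity (%) / 100
Conversion = 87.4%, Selectivity = 85.8%
Y = 87.4 * 85.8 / 100
= 74.9892 %

74.9892 %


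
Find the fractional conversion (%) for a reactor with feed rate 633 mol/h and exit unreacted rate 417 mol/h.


X = (F_in - F_out) / F_in * 100
Moles reacted = 633 - 417 = 216
X = 216 / 633 * 100
= 0.3412 * 100
= 34.12 %

34.12 %


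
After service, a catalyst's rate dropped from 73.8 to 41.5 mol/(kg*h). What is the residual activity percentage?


Activity (%) = (rate_used / rate_fresh) * 100
rate_used = 41.5, rate_fresh = 73.8
= (41.5 / 73.8) * 100
= 0.5623 * 100 = 56.23

56.23 %


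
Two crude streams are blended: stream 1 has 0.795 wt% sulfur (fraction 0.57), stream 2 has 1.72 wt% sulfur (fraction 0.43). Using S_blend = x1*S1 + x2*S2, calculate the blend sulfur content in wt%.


Linear sulfur blending: S_blend = x1*S1 + x2*S2
Contribution 1: 0.57 * 0.795 = 0.45315 wt%
Contribution 2: 0.43 * 1.72 = 0.7396 wt%
S_blend = 0.45315 + 0.7396 = 1.19275

1.19275 wt%


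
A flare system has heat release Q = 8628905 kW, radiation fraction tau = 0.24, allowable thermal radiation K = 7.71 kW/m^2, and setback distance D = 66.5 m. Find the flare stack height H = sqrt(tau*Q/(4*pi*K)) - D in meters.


tau*Q/(4*pi*K) = 0.24 * 8628905 / (4 * pi * 7.71) = 21374.8
sqrt(21374.8) = 146.201
H = 146.201 - 66.5 = 79.70

79.70 m


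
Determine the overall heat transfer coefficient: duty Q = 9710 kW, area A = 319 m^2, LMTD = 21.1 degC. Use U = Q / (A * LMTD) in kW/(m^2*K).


From Q = U*A*LMTD, U = Q / (A * LMTD)
U = 9710 / (319 * 21.1) = 9710 / 6730.9 = 1.443

1.443 kW/(m^2*K)


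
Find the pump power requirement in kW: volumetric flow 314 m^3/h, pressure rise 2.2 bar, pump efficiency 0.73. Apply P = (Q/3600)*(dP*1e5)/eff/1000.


Q = 314 / 3600 = 0.0872222 m^3/s
P = 0.0872222 * (2.2 * 1e5) / 0.73 / 1000 = 26.29

26.29 kW


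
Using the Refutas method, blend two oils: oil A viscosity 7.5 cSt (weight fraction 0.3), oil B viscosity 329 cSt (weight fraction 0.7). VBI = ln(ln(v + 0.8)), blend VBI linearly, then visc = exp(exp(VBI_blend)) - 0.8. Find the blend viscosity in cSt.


Refutas method: VBN_i = 14.534*ln(ln(visc_i + 0.8)) + 10.975, blended linearly by mass fraction; since VBN is linear in VBI_i = ln(ln(visc_i + 0.8)) and the fractions sum to 1, blend VBI directly: visc = exp(exp(VBI_blend)) - 0.8
VBI_1 = ln(ln(7.5 + 0.8)) = 0.749648
VBI_2 = ln(ln(329 + 0.8)) = 1.7576
VBI_blend = 0.3 * 0.749648 + 0.7 * 1.7576 = 1.45521
visc_blend = exp(exp(1.45521)) - 0.8 = 71.83

71.83 cSt


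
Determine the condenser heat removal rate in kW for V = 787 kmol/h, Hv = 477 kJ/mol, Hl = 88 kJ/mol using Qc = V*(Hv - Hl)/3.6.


Qc = 787 * (477 - 88) / 3.6 = 787 * 389 / 3.6 = 85040

85040 kW


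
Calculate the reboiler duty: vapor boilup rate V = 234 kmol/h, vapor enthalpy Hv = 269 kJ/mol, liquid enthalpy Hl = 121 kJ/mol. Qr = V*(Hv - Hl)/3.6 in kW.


Qr = 234 * (269 - 121) / 3.6 = 234 * 148 / 3.6 = 9620

9620 kW


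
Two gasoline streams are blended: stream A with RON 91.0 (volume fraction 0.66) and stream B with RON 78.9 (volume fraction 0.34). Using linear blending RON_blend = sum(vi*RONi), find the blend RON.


Linear blending: RON_blend = sum(vi * RONi)
Contribution 1: 0.66 * 91.0 = 60.06
Contribution 2: 0.34 * 78.9 = 26.826
RON_blend = 60.06 + 26.826 = 86.886

86.886


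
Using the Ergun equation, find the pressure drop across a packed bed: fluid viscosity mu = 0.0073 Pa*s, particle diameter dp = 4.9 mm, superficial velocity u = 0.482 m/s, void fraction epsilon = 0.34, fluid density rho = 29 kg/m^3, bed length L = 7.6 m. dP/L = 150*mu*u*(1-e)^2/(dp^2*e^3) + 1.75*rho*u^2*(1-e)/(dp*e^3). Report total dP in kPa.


dp = 4.9 mm = 0.0049 m
Viscous term = 150*0.0073*0.482*(1-0.34)^2 / (0.0049^2*0.34^3) = 243624
Inertial term = 1.75*29*0.482^2*(1-0.34) / (0.0049*0.34^3) = 40405.6
dP/L = 243624 + 40405.6 = 284030 Pa/m
dP = 284030 * 7.6 / 1000 = 2159 kPa

2159 kPa


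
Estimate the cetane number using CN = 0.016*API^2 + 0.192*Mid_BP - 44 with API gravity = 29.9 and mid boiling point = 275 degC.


CN = 0.016 * 29.9^2 + 0.192 * 275 - 44
CN = 14.30416 + 52.8 - 44 = 23.10416

23.10416


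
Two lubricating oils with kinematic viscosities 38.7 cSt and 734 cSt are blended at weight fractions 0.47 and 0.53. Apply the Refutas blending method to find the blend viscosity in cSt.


Refutas method: VBN_i = 14.534*ln(ln(visc_i + 0.8)) + 10.975, blended linearly by mass fraction; since VBN is linear in VBI_i = ln(ln(visc_i + 0.8)) and the fractions sum to 1, blend VBI directly: visc = exp(exp(VBI_blend)) - 0.8
VBI_1 = ln(ln(38.7 + 0.8)) = 1.30191
VBI_2 = ln(ln(734 + 0.8)) = 1.88701
VBI_blend = 0.47 * 1.30191 + 0.53 * 1.88701 = 1.61201
visc_blend = exp(exp(1.61201)) - 0.8 = 149.5

149.5 cSt


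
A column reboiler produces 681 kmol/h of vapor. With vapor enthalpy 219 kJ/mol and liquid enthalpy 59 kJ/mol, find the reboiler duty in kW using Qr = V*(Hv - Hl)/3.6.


Qr = 681 * (219 - 59) / 3.6 = 681 * 160 / 3.6 = 30270

30270 kW


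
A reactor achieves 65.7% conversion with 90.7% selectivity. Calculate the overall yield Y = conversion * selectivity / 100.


Overall yield = conversion (%) * selectivity (%) / 100
Conversion = 65.7%, Selectivity = 90.7%
Y = 65.7 * 90.7 / 100
= 59.5899 %

59.5899 %


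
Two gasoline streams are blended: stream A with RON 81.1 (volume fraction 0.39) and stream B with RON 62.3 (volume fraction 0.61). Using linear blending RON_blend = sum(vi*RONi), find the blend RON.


Linear blending: RON_blend = sum(vi * RONi)
Contribution 1: 0.39 * 81.1 = 31.629
Contribution 2: 0.61 * 62.3 = 38.003
RON_blend = 31.629 + 38.003 = 69.632

69.632


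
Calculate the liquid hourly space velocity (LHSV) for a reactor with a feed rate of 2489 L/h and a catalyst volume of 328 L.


LHSV = volumetric feed rate / catalyst volume
= 2489 L/h / 328 L
= 7.588 h^-1

7.588 h^-1


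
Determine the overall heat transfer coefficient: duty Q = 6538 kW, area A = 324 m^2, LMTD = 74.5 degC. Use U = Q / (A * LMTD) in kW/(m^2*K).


From Q = U*A*LMTD, U = Q / (A * LMTD)
U = 6538 / (324 * 74.5) = 6538 / 24138 = 0.2709

0.2709 kW/(m^2*K)


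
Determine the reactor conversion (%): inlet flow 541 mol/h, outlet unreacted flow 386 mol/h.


X = (F_in - F_out) / F_in * 100
Moles reacted = 541 - 386 = 155
X = 155 / 541 * 100
= 0.2865 * 100
= 28.65 %

28.65 %


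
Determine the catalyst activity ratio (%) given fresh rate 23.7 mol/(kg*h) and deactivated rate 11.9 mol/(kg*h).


Activity (%) = (rate_used / rate_fresh) * 100
rate_used = 11.9, rate_fresh = 23.7
= (11.9 / 23.7) * 100
= 0.5021 * 100 = 50.21

50.21 %


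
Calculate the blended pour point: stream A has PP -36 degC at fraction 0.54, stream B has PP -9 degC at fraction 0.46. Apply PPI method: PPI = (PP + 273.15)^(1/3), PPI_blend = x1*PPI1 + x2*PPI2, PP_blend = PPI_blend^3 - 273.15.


PPI_1 = (-36 + 273.15)^(1/3) = 6.189768
PPI_2 = (-9 + 273.15)^(1/3) = 6.416283
PPI_blend = 0.54 * 6.189768 + 0.46 * 6.416283 = 6.293965
PP_blend = 6.293965^3 - 273.15 = 249.3291 - 273.15 = -23.82

-23.82 degC


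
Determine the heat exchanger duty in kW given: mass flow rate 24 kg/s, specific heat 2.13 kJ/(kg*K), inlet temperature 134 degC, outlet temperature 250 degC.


Q = m_dot * cp * delta_T
delta_T = 250 - 134 = 116 K
Q = 24 * 2.13 * 116
= 51.12 * 116
= 5929.92 kW

5929.92 kW


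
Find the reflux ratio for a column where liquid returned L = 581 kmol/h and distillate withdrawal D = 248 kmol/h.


Reflux ratio definition: R = L / D (liquid returned / distillate withdrawn)
L = 581 kmol/h, D = 248 kmol/h
R = 581 / 248 = 2.343

2.343


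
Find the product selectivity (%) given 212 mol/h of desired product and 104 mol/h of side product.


Selectivity = desired / (desired + undesired) * 100
Total products = 212 + 104 = 316 mol/h
S = 212 / 316 * 100
= 0.6709 * 100
= 67.09 %

67.09 %


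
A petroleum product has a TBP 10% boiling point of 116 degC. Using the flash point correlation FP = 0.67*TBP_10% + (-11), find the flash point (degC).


FP = 0.67 * 116 + (-11) = 66.72

66.72 degC


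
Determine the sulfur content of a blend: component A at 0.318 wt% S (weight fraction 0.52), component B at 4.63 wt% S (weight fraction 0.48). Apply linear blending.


Linear sulfur blending: S_blend = x1*S1 + x2*S2
Contribution 1: 0.52 * 0.318 = 0.16536 wt%
Contribution 2: 0.48 * 4.63 = 2.2224 wt%
S_blend = 0.16536 + 2.2224 = 2.38776

2.38776 wt%


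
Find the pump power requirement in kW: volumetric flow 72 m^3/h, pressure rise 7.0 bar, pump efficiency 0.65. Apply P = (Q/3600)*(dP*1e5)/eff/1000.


Q = 72 / 3600 = 0.02 m^3/s
P = 0.02 * (7.0 * 1e5) / 0.65 / 1000 = 21.54

21.54 kW


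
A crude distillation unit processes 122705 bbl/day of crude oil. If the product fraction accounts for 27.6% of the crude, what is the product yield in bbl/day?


Crude throughput = 122705 bbl/day
Fraction yield = 27.6%
yield = throughput * fraction / 100
yield = 122705 * 27.6 / 100 = 33866.58

33866.58 bbl/day


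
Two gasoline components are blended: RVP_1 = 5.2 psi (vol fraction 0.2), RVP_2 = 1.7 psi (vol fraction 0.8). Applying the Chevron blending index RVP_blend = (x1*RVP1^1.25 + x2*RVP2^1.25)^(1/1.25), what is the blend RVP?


Chevron index: RVP_blend = (sum xi*RVPi^1.25)^(1/1.25)
RVP^1.25 terms: 0.2 * 5.2^1.25 + 0.8 * 1.7^1.25 = 3.12341
RVP_blend = 3.12341^(1/1.25) = 2.487

2.487 psi


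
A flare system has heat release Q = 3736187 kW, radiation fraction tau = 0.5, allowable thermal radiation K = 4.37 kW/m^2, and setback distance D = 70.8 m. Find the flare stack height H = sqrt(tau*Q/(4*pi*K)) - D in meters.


tau*Q/(4*pi*K) = 0.5 * 3736187 / (4 * pi * 4.37) = 34017.9
sqrt(34017.9) = 184.439
H = 184.439 - 70.8 = 113.6

113.6 m


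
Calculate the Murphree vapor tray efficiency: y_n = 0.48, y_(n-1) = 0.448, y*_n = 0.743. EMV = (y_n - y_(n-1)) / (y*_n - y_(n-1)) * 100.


Murphree vapor efficiency: EMV = (y_n - y_(n-1)) / (y*_n - y_(n-1)) * 100
EMV = (0.48 - 0.448) / (0.743 - 0.448) * 100 = 0.032 / 0.295 * 100 = 10.85

10.85 %


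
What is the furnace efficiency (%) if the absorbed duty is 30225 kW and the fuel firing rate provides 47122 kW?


Furnace efficiency = Q_absorbed / Q_fuel * 100
= 30225 / 47122 * 100 = 64.14

64.14 %


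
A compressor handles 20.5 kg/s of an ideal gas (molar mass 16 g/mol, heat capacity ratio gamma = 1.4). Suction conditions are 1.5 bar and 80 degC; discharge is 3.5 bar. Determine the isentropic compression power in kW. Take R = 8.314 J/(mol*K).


Isentropic work: W = m*(gamma/(gamma-1))*(R*T1/MW)*((P2/P1)^((gamma-1)/gamma) - 1)
T1 = 80 + 273.15 = 353.15 K
Pressure ratio = 3.5 / 1.5 = 2.33333
Exponent = (1.4 - 1)/1.4 = 0.285714
(P2/P1)^exp - 1 = 2.33333^0.285714 - 1 = 0.273902
W = 20.5 * 1.4 / 0.4 * 8.314 * 353.15 / 16 * 0.273902 = 3606

3606 kW


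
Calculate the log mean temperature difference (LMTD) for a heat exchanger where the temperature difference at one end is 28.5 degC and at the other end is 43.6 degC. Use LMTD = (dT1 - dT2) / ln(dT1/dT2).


LMTD = (dT1 - dT2) / ln(dT1/dT2)
= (28.5 - 43.6) / ln(28.5 / 43.6) = -15.1 / -0.425153 = 35.52

35.52 degC


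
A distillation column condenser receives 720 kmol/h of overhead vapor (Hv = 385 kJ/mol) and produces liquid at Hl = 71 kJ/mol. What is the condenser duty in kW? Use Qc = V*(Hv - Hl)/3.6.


Qc = 720 * (385 - 71) / 3.6 = 720 * 314 / 3.6 = 62800

62800 kW


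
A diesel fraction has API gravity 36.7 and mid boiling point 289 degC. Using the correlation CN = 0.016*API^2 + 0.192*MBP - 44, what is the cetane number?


CN = 0.016 * 36.7^2 + 0.192 * 289 - 44
CN = 21.55024 + 55.488 - 44 = 33.03824

33.03824


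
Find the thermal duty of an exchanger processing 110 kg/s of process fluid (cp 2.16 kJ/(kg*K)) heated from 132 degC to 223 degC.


Q = m_dot * cp * delta_T
delta_T = 223 - 132 = 91 K
Q = 110 * 2.16 * 91
= 237.6 * 91
= 21621.6 kW

21621.6 kW


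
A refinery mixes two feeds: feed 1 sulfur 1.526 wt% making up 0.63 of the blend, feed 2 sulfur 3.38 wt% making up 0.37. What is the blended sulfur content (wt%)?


Linear sulfur blending: S_blend = x1*S1 + x2*S2
Contribution 1: 0.63 * 1.526 = 0.96138 wt%
Contribution 2: 0.37 * 3.38 = 1.2506 wt%
S_blend = 0.96138 + 1.2506 = 2.21198

2.21198 wt%


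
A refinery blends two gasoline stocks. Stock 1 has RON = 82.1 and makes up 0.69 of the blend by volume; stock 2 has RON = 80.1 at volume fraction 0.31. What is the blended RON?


Linear blending: RON_blend = sum(vi * RONi)
Contribution 1: 0.69 * 82.1 = 56.649
Contribution 2: 0.31 * 80.1 = 24.831
RON_blend = 56.649 + 24.831 = 81.48

81.48


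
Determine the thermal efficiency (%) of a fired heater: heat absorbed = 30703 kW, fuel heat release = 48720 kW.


Furnace efficiency = Q_absorbed / Q_fuel * 100
= 30703 / 48720 * 100 = 63.02

63.02 %


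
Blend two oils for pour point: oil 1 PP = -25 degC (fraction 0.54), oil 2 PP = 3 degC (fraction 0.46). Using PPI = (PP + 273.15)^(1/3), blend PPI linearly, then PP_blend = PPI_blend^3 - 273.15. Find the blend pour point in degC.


PPI_1 = (-25 + 273.15)^(1/3) = 6.284028
PPI_2 = (3 + 273.15)^(1/3) = 6.512009
PPI_blend = 0.54 * 6.284028 + 0.46 * 6.512009 = 6.388899
PP_blend = 6.388899^3 - 273.15 = 260.7823 - 273.15 = -12.37

-12.37 degC


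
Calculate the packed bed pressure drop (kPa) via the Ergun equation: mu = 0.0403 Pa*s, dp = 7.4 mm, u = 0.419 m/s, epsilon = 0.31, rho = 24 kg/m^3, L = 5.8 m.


dp = 7.4 mm = 0.0074 m
Viscous term = 150*0.0403*0.419*(1-0.31)^2 / (0.0074^2*0.31^3) = 739197
Inertial term = 1.75*24*0.419^2*(1-0.31) / (0.0074*0.31^3) = 23078.6
dP/L = 739197 + 23078.6 = 762276 Pa/m
dP = 762276 * 5.8 / 1000 = 4421 kPa

4421 kPa


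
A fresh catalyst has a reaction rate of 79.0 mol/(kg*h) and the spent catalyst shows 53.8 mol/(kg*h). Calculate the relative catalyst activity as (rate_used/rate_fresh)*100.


Activity (%) = (rate_used / rate_fresh) * 100
rate_used = 53.8, rate_fresh = 79.0
= (53.8 / 79.0) * 100
= 0.6810 * 100 = 68.10

68.10 %


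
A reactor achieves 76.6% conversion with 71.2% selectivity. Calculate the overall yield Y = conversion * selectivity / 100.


Overall yield = conversion (%) * selectivity (%) / 100
Conversion = 76.6%, Selectivity = 71.2%
Y = 76.6 * 71.2 / 100
= 54.5392 %

54.5392 %


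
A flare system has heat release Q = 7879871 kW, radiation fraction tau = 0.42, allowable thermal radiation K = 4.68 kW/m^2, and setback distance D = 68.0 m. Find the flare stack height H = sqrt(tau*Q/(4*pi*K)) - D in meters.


tau*Q/(4*pi*K) = 0.42 * 7879871 / (4 * pi * 4.68) = 56274.6
sqrt(56274.6) = 237.223
H = 237.223 - 68.0 = 169.2

169.2 m


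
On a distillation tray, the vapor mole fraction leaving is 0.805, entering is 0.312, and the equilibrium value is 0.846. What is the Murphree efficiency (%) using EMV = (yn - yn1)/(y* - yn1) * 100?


Murphree vapor efficiency: EMV = (y_n - y_(n-1)) / (y*_n - y_(n-1)) * 100
EMV = (0.805 - 0.312) / (0.846 - 0.312) * 100 = 0.493 / 0.534 * 100 = 92.32

92.32 %


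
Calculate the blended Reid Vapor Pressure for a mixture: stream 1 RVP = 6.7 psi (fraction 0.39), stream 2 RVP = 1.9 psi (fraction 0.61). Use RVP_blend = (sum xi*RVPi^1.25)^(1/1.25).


Chevron index: RVP_blend = (sum xi*RVPi^1.25)^(1/1.25)
RVP^1.25 terms: 0.39 * 6.7^1.25 + 0.61 * 1.9^1.25 = 5.56469
RVP_blend = 5.56469^(1/1.25) = 3.948

3.948 psi


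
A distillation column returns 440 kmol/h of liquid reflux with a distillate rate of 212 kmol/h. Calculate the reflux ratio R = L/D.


Reflux ratio definition: R = L / D (liquid returned / distillate withdrawn)
L = 440 kmol/h, D = 212 kmol/h
R = 440 / 212 = 2.075

2.075


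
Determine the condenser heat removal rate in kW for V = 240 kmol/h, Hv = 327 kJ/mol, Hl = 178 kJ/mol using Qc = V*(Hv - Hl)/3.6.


Qc = 240 * (327 - 178) / 3.6 = 240 * 149 / 3.6 = 9933

9933 kW


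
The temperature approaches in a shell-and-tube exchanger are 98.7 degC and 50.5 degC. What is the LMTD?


LMTD = (dT1 - dT2) / ln(dT1/dT2)
= (98.7 - 50.5) / ln(98.7 / 50.5) = 48.2 / 0.670112 = 71.93

71.93 degC


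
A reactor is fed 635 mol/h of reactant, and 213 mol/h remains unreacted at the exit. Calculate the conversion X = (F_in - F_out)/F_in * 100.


X = (F_in - F_out) / F_in * 100
Moles reacted = 635 - 213 = 422
X = 422 / 635 * 100
= 0.6646 * 100
= 66.46 %

66.46 %


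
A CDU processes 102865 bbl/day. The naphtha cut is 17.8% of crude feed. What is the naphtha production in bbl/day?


Crude throughput = 102865 bbl/day
Fraction yield = 17.8%
yield = throughput * fraction / 100
yield = 102865 * 17.8 / 100 = 18309.97

18309.97 bbl/day


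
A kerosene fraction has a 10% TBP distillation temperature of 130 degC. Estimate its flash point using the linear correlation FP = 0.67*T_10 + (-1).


FP = 0.67 * 130 + (-1) = 86.1

86.1 degC


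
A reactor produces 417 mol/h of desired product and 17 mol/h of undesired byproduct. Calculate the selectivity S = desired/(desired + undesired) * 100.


Selectivity = desired / (desired + undesired) * 100
Total products = 417 + 17 = 434 mol/h
S = 417 / 434 * 100
= 0.9608 * 100
= 96.08 %

96.08 %


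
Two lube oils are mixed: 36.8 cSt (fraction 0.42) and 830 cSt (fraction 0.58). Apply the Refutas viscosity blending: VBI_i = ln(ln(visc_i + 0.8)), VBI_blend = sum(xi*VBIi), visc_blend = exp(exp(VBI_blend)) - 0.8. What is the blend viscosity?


Refutas method: VBN_i = 14.534*ln(ln(visc_i + 0.8)) + 10.975, blended linearly by mass fraction; since VBN is linear in VBI_i = ln(ln(visc_i + 0.8)) and the fractions sum to 1, blend VBI directly: visc = exp(exp(VBI_blend)) - 0.8
VBI_1 = ln(ln(36.8 + 0.8)) = 1.28841
VBI_2 = ln(ln(830 + 0.8)) = 1.90544
VBI_blend = 0.42 * 1.28841 + 0.58 * 1.90544 = 1.64629
visc_blend = exp(exp(1.64629)) - 0.8 = 178.3

178.3 cSt


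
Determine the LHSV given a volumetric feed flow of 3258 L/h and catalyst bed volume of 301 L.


LHSV = volumetric feed rate / catalyst volume
= 3258 L/h / 301 L
= 10.82 h^-1

10.82 h^-1


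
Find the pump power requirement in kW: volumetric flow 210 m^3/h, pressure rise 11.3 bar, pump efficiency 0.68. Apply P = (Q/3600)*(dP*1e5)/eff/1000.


Q = 210 / 3600 = 0.0583333 m^3/s
P = 0.0583333 * (11.3 * 1e5) / 0.68 / 1000 = 96.94

96.94 kW


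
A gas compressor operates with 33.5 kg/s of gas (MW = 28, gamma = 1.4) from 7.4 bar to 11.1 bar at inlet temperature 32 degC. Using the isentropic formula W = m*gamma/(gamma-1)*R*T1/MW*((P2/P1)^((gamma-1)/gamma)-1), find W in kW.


Isentropic work: W = m*(gamma/(gamma-1))*(R*T1/MW)*((P2/P1)^((gamma-1)/gamma) - 1)
T1 = 32 + 273.15 = 305.15 K
Pressure ratio = 11.1 / 7.4 = 1.5
Exponent = (1.4 - 1)/1.4 = 0.285714
(P2/P1)^exp - 1 = 1.5^0.285714 - 1 = 0.122824
W = 33.5 * 1.4 / 0.4 * 8.314 * 305.15 / 28 * 0.122824 = 1305

1305 kW


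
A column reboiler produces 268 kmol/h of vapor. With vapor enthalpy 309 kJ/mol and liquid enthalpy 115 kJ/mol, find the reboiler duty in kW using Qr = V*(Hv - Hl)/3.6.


Qr = 268 * (309 - 115) / 3.6 = 268 * 194 / 3.6 = 14440

14440 kW


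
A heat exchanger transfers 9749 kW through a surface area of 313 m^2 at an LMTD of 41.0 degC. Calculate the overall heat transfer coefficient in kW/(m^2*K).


From Q = U*A*LMTD, U = Q / (A * LMTD)
U = 9749 / (313 * 41.0) = 9749 / 12833 = 0.7597

0.7597 kW/(m^2*K)


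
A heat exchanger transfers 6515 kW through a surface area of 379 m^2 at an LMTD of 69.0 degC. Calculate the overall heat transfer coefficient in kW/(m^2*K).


From Q = U*A*LMTD, U = Q / (A * LMTD)
U = 6515 / (379 * 69.0) = 6515 / 26151 = 0.2491

0.2491 kW/(m^2*K)


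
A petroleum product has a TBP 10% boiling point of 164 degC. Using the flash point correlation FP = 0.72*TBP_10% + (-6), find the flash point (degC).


FP = 0.72 * 164 + (-6) = 112.08

112.08 degC


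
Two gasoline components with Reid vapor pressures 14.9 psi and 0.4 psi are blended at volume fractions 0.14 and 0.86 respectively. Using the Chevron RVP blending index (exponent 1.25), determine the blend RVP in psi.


Chevron index: RVP_blend = (sum xi*RVPi^1.25)^(1/1.25)
RVP^1.25 terms: 0.14 * 14.9^1.25 + 0.86 * 0.4^1.25 = 4.37194
RVP_blend = 4.37194^(1/1.25) = 3.255

3.255 psi
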